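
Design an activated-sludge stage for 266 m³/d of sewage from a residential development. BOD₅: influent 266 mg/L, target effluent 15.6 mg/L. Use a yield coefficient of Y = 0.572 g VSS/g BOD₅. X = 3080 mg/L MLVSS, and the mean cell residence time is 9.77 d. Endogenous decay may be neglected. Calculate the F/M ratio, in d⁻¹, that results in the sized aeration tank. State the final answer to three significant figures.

V·X = Y·Q·ΔS·θ_c gives V = 0.572 × 266 × (266 − 15.6) × 9.77 / 3080 = 120.9 m³.
Food-to-microorganism ratio F/M = Q S₀ / (V X) = 266 × 266 / (120.9 × 3080) = 0.1901 d⁻¹.

F/M ≈ 0.190 d⁻¹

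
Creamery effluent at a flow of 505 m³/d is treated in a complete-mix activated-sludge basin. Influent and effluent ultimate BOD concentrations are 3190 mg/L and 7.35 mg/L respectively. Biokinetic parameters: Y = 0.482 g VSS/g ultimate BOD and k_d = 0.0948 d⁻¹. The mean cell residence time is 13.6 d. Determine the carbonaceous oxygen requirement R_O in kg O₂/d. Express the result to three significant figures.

R_O ≈ 1130 kg O₂/d

Y_obs = Y / (1 + k_d θ_c) = 0.482 / (1 + 0.0948 × 13.6) = 0.482 / 2.289 = 0.2105.
Substrate removed = Q·(S₀ − S) = 505 m³/d × (3190 − 7.35) g/m³ = 1.61×10^6 g/d = 1607 kg/d.
Biomass synthesised: P_X = Y_obs × 1607 = 338.4 kg VSS/d.
R_O = Q·(S₀ − S) − 1.42·P_X = 1607 − 1.42 × 338.4 = 1127 kg O₂/d.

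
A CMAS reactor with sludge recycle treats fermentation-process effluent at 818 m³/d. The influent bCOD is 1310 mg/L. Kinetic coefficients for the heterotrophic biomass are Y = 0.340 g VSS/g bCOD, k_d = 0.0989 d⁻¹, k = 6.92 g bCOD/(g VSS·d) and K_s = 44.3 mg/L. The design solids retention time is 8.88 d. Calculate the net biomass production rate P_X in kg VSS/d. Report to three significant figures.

From the Monod/SRT balance for a CMAS, S = K_s·(1+k_d θ_c)/[θ_c·(Y k − k_d) − 1] = 44.3 × (1 + 0.0989 × 8.88) / [8.88 × (0.340 × 6.92 − 0.0989) − 1] = 83.21 / 19.01 = 4.376 mg/L.
The observed yield is Y_obs = Y/(1 + k_d·θ_c) = 0.340 / (1 + 0.0989 × 8.88) = 0.340 / 1.878 = 0.1810 g VSS per g bCOD removed.
Mass of bCOD removed per day: Q(S₀ − S) = 818 × 1306 g/m³ = 1068 kg/d.
P_X = Y_obs · Q(S₀ − S) = 0.1810 × 1068 = 193.3 kg VSS/d.

P_X ≈ 193 kg VSS/d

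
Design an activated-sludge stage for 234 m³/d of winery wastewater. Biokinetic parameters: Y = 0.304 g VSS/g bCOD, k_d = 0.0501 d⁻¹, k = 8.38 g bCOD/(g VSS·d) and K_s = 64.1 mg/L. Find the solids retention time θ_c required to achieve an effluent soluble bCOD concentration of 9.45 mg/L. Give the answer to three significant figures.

θ_c ≈ 3.61 d

From 1/θ_c = Y·k·S/(K_s + S) − k_d: Y·k·S/(K_s+S) = 0.304 × 8.38 × 9.45 / (64.1 + 9.45) = 0.3273 d⁻¹.
θ_c = 1/(μ − k_d) = 1/(0.3273 − 0.0501) = 1/0.2772 = 3.607 d.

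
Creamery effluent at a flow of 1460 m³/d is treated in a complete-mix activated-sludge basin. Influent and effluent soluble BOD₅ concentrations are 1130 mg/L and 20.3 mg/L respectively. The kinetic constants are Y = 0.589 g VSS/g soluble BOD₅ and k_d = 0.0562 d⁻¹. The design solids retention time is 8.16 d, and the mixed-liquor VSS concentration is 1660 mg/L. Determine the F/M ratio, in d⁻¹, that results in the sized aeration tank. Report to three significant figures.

Steady-state biomass mass balance: V·X·(1 + k_d·θ_c) = Y·Q·(S₀ − S)·θ_c, so V = 0.589 × 1460 × (1130 − 20.3) × 8.16 / [1660 × (1 + 0.0562 × 8.16)] = 7.79×10^6 / 2421 = 3216 m³.
Food-to-microorganism ratio F/M = Q S₀ / (V X) = 1460 × 1130 / (3216 × 1660) = 0.3090 d⁻¹.

F/M ≈ 0.309 d⁻¹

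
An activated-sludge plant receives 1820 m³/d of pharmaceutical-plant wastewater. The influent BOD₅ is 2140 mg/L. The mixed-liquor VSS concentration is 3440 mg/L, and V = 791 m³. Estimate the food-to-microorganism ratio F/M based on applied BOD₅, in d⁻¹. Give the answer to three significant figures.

F/M = Q·S₀ / (V·X) = 1820 × 2140 / (791.0 × 3440) = 1.431 g BOD₅·(g VSS·d)⁻¹.

F/M ≈ 1.43 d⁻¹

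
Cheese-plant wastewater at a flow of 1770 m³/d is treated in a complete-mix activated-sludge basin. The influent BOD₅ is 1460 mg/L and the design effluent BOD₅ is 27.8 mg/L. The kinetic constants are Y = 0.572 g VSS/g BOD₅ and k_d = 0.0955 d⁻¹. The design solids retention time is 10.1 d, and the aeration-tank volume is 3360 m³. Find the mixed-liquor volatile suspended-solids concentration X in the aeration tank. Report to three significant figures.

X = Y·Q·ΔS·θ_c / [V·(1 + k_d θ_c)] = 0.572 × 1770 × (1460 − 27.8) × 10.1 / [3360 × (1 + 0.0955 × 10.1)] = 2219 mg/L.

X ≈ 2220 mg/L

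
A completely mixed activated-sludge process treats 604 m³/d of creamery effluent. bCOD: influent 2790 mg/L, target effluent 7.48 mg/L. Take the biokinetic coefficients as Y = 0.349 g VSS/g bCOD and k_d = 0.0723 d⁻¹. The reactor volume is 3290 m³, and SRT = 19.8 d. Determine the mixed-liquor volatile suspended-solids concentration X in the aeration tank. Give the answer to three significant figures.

X ≈ 1450 mg/L

From V·X·(1 + k_d·θ_c) = Y·Q·(S₀ − S)·θ_c: X = 0.349 × 604 × (2790 − 7.48) × 19.8 / [3290 × (1 + 0.0723 × 19.8)] = 1452 mg/L.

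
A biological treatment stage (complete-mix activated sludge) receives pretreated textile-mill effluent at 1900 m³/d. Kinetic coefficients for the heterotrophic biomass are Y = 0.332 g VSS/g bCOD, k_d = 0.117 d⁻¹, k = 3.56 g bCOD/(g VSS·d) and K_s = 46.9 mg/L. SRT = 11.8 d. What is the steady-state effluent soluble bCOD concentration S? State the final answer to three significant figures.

S ≈ 9.65 mg/L

For a completely mixed reactor with recycle the Lawrence–McCarty relation gives S = K_s·(1 + k_d·θ_c) / [θ_c·(Y·k − k_d) − 1] = 46.9 × (1 + 0.117 × 11.8) / [11.8 × (0.332 × 3.56 − 0.117) − 1] = 111.7 / 11.57 = 9.653 mg/L.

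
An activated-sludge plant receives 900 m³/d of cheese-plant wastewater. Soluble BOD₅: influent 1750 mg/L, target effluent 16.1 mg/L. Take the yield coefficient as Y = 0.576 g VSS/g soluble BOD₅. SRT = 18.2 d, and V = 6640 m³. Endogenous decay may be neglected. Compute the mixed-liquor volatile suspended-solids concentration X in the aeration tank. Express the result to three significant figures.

X ≈ 2460 mg/L

Without decay, X = Y Q (S₀−S) θ_c / V = 0.576 × 900 × (1750 − 16.1) × 18.2 / 6640 = 2464 mg/L.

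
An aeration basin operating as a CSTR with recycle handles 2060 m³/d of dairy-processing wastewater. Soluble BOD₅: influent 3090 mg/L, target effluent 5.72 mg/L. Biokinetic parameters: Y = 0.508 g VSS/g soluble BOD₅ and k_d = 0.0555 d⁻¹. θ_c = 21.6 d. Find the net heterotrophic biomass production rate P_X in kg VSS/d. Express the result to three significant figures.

P_X ≈ 1470 kg VSS/d

The observed yield is Y_obs = Y/(1 + k_d·θ_c) = 0.508 / (1 + 0.0555 × 21.6) = 0.508 / 2.199 = 0.2310 g VSS per g soluble BOD₅ removed.
ΔS = 3090 − 5.72 = 3084 mg/L, so the substrate removal rate is 2060 × 3084/1000 = 6354 kg soluble BOD₅/d.
P_X = Y_obs · Q(S₀ − S) = 0.2310 × 6354 = 1468 kg VSS/d.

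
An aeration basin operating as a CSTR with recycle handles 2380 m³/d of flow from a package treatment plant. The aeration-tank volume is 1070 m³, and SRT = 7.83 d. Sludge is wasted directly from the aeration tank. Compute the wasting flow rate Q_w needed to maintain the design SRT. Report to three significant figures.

For wasting at MLVSS concentration, Q_w = V/θ_c = 1070/7.83 = 136.7 m³/d.

Q_w ≈ 137 m³/d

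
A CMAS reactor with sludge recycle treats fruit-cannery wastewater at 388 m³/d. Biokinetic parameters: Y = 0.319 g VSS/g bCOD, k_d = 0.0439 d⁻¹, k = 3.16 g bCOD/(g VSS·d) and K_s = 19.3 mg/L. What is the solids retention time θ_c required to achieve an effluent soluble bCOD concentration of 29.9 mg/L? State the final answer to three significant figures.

From 1/θ_c = Y·k·S/(K_s + S) − k_d: Y·k·S/(K_s+S) = 0.319 × 3.16 × 29.9 / (19.3 + 29.9) = 0.6126 d⁻¹.
Then 1/θ_c = μ − k_d = 0.6126 − 0.0439 = 0.5687 d⁻¹, giving θ_c = 1.758 d.

θ_c ≈ 1.76 d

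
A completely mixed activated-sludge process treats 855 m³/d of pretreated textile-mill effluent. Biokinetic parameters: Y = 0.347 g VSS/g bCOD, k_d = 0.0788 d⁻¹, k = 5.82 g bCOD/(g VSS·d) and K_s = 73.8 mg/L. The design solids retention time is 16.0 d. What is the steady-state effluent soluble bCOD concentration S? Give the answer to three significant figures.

For a completely mixed reactor with recycle the Lawrence–McCarty relation gives S = K_s·(1 + k_d·θ_c) / [θ_c·(Y·k − k_d) − 1] = 73.8 × (1 + 0.0788 × 16.0) / [16.0 × (0.347 × 5.82 − 0.0788) − 1] = 166.8 / 30.05 = 5.552 mg/L.

S ≈ 5.55 mg/L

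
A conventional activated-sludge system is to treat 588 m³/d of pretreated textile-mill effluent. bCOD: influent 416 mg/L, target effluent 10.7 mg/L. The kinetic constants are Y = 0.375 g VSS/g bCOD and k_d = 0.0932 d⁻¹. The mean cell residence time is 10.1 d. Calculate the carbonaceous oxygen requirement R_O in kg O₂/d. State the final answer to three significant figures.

Observed yield with endogenous decay: Y_obs = Y / (1 + k_d·θ_c) = 0.375 / (1 + 0.0932 × 10.1) = 0.375 / 1.941 = 0.1932 g VSS/g bCOD.
Mass of bCOD removed per day: Q(S₀ − S) = 588 × 405.3 g/m³ = 238.3 kg/d.
Net sludge production P_X = 0.1932 × 238.3 = 46.03 kg VSS/d.
Carbonaceous O₂ demand = substrate oxidised − cell-mass equivalent = 238.3 − 1.42 × 46.03 = 172.9 kg O₂/d.

R_O ≈ 173 kg O₂/d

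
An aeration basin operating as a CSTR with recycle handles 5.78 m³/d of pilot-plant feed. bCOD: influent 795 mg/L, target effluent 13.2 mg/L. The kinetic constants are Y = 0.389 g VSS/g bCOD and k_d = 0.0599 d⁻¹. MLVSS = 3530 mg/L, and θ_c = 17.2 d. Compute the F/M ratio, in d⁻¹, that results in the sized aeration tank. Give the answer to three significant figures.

F/M ≈ 0.309 d⁻¹

Rearranging the biomass balance for a CMAS with decay, V = Y·Q·ΔS·θ_c / [X·(1+k_d θ_c)] = 0.389 × 5.78 × (795 − 13.2) × 17.2 / [3530 × (1 + 0.0599 × 17.2)] = 3.02×10^4 / 7167 = 4.219 m³.
F/M = applied load / biomass = Q·S₀/(V·X) = 5.78 × 795 / (4.219 × 3530) = 0.3086 d⁻¹.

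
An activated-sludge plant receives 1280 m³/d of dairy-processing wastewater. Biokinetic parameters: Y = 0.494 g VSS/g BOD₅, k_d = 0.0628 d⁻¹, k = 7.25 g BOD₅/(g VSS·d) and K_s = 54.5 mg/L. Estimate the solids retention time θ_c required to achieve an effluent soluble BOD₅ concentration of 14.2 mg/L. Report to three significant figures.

θ_c ≈ 1.48 d

From 1/θ_c = Y·k·S/(K_s + S) − k_d: Y·k·S/(K_s+S) = 0.494 × 7.25 × 14.2 / (54.5 + 14.2) = 0.7403 d⁻¹.
Then 1/θ_c = μ − k_d = 0.7403 − 0.0628 = 0.6775 d⁻¹, giving θ_c = 1.476 d.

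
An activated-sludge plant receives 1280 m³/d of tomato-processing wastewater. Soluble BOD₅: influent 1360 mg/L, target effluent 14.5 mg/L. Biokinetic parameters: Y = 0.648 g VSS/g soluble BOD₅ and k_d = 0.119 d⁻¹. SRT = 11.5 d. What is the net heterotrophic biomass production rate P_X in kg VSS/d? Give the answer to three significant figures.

Y_obs = Y / (1 + k_d θ_c) = 0.648 / (1 + 0.119 × 11.5) = 0.648 / 2.369 = 0.2736.
Substrate removed = Q·(S₀ − S) = 1280 m³/d × (1360 − 14.5) g/m³ = 1.72×10^6 g/d = 1722 kg/d.
P_X = Y_obs · Q(S₀ − S) = 0.2736 × 1722 = 471.2 kg VSS/d.

P_X ≈ 471 kg VSS/d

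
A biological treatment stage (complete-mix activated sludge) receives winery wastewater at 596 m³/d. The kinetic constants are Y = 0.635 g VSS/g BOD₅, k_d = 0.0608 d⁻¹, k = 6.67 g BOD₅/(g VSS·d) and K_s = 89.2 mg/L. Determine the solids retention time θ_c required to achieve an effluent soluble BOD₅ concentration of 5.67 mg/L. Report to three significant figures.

θ_c ≈ 5.20 d

Specific growth rate at S = 5.67 mg/L: μ = YkS/(K_s+S) = 0.635·6.67·5.67/(89.2+5.67) = 0.2531 d⁻¹.
θ_c = 1/(μ − k_d) = 1/(0.2531 − 0.0608) = 1/0.1923 = 5.199 d.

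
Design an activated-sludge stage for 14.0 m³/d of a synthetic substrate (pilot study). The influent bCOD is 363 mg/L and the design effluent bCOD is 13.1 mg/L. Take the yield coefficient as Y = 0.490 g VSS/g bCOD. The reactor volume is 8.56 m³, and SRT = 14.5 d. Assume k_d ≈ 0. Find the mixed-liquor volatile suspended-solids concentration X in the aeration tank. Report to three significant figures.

Without decay, X = Y Q (S₀−S) θ_c / V = 0.490 × 14.0 × (363 − 13.1) × 14.5 / 8.56 = 4066 mg/L.

X ≈ 4070 mg/L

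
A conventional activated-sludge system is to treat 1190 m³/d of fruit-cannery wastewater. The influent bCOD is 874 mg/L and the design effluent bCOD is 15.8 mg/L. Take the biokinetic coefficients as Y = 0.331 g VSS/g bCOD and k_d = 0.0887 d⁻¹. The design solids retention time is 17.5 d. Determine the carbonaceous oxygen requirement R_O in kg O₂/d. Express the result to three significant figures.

Observed yield with endogenous decay: Y_obs = Y / (1 + k_d·θ_c) = 0.331 / (1 + 0.0887 × 17.5) = 0.331 / 2.552 = 0.1297 g VSS/g bCOD.
Q·(S₀ − S) = 1190 × (874 − 15.8) × 10⁻³ = 1021 kg/d removed.
Biomass synthesised: P_X = Y_obs × 1021 = 132.4 kg VSS/d.
R_O = Q·ΔS − 1.42 P_X = 1021 − 188.1 = 833.2 kg O₂/d.

R_O ≈ 833 kg O₂/d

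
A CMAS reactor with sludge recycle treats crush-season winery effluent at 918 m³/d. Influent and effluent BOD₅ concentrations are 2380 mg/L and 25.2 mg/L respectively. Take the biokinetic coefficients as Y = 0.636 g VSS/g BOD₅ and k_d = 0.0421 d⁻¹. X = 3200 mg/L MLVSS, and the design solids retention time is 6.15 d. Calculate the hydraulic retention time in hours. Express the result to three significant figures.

Steady-state biomass mass balance: V·X·(1 + k_d·θ_c) = Y·Q·(S₀ − S)·θ_c, so V = 0.636 × 918 × (2380 − 25.2) × 6.15 / [3200 × (1 + 0.0421 × 6.15)] = 8.46×10^6 / 4029 = 2099 m³.
τ = V/Q = 2099/918 = 2.286 d, or 54.87 h.

τ ≈ 54.9 h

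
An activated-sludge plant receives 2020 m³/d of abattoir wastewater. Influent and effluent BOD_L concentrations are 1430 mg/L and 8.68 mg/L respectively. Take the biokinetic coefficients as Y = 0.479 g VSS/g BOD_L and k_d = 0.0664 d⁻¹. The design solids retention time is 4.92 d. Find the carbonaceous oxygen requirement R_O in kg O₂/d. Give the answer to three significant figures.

Y_obs = Y / (1 + k_d θ_c) = 0.479 / (1 + 0.0664 × 4.92) = 0.479 / 1.327 = 0.3610.
Substrate removed = Q·(S₀ − S) = 2020 m³/d × (1430 − 8.68) g/m³ = 2.87×10^6 g/d = 2871 kg/d.
P_X = Y_obs·Q·(S₀ − S) = 0.3610 × 2871 = 1037 kg VSS/d.
Carbonaceous O₂ demand = substrate oxidised − cell-mass equivalent = 2871 − 1.42 × 1037 = 1399 kg O₂/d.

R_O ≈ 1400 kg O₂/d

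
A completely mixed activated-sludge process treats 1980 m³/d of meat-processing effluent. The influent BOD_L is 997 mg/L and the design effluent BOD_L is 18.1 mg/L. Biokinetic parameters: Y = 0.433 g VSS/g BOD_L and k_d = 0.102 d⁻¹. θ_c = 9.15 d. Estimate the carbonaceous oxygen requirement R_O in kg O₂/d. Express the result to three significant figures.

R_O ≈ 1320 kg O₂/d

Y_obs = Y / (1 + k_d θ_c) = 0.433 / (1 + 0.102 × 9.15) = 0.433 / 1.933 = 0.2240.
Q·(S₀ − S) = 1980 × (997 − 18.1) × 10⁻³ = 1938 kg/d removed.
P_X = Y_obs·Q·(S₀ − S) = 0.2240 × 1938 = 434.1 kg VSS/d.
Carbonaceous O₂ demand = substrate oxidised − cell-mass equivalent = 1938 − 1.42 × 434.1 = 1322 kg O₂/d.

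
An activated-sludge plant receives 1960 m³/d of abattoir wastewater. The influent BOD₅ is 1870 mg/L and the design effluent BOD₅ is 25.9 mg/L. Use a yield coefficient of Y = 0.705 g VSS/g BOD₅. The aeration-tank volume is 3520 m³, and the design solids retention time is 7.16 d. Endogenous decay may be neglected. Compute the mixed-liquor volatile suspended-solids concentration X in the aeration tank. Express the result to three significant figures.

Without decay, X = Y Q (S₀−S) θ_c / V = 0.705 × 1960 × (1870 − 25.9) × 7.16 / 3520 = 5183 mg/L.

X ≈ 5180 mg/L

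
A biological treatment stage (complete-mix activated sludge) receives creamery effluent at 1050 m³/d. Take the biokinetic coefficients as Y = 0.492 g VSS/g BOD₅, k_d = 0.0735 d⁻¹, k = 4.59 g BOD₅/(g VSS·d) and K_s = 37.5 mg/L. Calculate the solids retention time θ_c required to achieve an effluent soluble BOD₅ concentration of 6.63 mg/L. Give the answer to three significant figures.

θ_c ≈ 3.76 d

At the target effluent, Y k S/(K_s+S) = 0.492×4.59×6.63/44.13 = 0.3393 d⁻¹.
1/θ_c = 0.3393 − 0.0735 = 0.2658 d⁻¹, so θ_c = 3.763 d.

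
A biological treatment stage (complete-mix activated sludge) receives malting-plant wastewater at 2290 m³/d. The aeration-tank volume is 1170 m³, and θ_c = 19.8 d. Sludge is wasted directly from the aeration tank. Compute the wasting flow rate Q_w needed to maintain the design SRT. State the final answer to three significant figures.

With mixed-liquor wasting, θ_c = V/Q_w, so Q_w = V/θ_c = 1170/19.8 = 59.09 m³/d.

Q_w ≈ 59.1 m³/d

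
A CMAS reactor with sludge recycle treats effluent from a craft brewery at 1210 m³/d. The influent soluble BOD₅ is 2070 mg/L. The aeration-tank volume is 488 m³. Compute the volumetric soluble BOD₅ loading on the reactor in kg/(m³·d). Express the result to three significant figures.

L_v ≈ 5.13 kg soluble BOD₅/(m³·d)

Volumetric loading L_v = Q·S₀ / V = 1210 × 2070 g/m³ / 488.0 m³ = 5133 g/(m³·d) = 5.133 kg soluble BOD₅/(m³·d).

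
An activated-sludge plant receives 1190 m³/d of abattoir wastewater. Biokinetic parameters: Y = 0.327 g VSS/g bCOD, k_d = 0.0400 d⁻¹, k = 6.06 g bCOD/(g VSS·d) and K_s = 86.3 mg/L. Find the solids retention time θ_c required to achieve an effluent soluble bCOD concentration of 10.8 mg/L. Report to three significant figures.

At the target effluent, Y k S/(K_s+S) = 0.327×6.06×10.8/97.10 = 0.2204 d⁻¹.
1/θ_c = 0.2204 − 0.0400 = 0.1804 d⁻¹, so θ_c = 5.543 d.

θ_c ≈ 5.54 d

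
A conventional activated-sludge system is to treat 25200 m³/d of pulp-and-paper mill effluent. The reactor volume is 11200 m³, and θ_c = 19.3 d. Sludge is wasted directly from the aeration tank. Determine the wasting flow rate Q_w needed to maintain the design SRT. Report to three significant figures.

Q_w ≈ 580 m³/d

With mixed-liquor wasting, θ_c = V/Q_w, so Q_w = V/θ_c = 11200/19.3 = 580.3 m³/d.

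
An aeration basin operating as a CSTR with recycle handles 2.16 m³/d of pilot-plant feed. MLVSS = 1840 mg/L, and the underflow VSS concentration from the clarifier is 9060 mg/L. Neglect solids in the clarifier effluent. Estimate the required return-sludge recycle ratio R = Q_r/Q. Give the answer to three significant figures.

R = Q_r/Q = X/(X_r − X) = 1840 / (9060 − 1840) = 0.2548.

R ≈ 0.255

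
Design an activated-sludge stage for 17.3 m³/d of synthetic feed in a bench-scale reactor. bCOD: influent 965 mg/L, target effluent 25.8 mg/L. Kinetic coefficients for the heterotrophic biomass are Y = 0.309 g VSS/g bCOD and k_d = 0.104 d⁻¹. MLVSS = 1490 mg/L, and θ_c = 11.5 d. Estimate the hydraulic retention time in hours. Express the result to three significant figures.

Rearranging the biomass balance for a CMAS with decay, V = Y·Q·ΔS·θ_c / [X·(1+k_d θ_c)] = 0.309 × 17.3 × (965 − 25.8) × 11.5 / [1490 × (1 + 0.104 × 11.5)] = 5.77×10^4 / 3272 = 17.65 m³.
τ = V/Q = 17.65/17.3 = 1.020 d, or 24.48 h.

τ ≈ 24.5 h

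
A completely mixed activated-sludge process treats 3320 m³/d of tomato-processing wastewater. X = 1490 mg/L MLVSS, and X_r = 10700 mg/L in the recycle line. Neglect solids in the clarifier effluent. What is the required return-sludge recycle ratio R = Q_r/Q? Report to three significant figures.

R = Q_r/Q = X/(X_r − X) = 1490 / (10700 − 1490) = 0.1618.

R ≈ 0.162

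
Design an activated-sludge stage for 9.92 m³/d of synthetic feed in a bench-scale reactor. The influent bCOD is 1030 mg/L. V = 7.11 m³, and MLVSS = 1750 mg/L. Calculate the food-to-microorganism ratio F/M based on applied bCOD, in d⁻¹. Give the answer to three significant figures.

F/M = Q·S₀ / (V·X) = 9.92 × 1030 / (7.110 × 1750) = 0.8212 g bCOD·(g VSS·d)⁻¹.

F/M ≈ 0.821 d⁻¹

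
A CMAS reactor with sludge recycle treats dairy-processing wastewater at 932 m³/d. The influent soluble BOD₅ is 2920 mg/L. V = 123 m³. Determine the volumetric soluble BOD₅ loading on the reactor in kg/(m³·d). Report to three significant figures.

L_v ≈ 22.1 kg soluble BOD₅/(m³·d)

Volumetric loading L_v = Q·S₀ / V = 932 × 2920 g/m³ / 123.0 m³ = 22126 g/(m³·d) = 22.13 kg soluble BOD₅/(m³·d).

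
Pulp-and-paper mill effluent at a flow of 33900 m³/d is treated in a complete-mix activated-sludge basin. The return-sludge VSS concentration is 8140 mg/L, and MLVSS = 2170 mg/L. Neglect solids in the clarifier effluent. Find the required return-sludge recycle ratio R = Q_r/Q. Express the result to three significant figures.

Mass balance around the secondary clarifier (neglecting effluent solids): R = X / (X_r − X) = 2170 / (8140 − 2170) = 0.3635.

R ≈ 0.363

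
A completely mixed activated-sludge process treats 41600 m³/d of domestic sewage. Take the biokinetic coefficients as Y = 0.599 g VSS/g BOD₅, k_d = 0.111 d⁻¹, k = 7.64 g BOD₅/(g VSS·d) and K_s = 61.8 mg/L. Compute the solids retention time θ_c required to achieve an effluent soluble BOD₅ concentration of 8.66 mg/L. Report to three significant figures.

Specific growth rate at S = 8.66 mg/L: μ = YkS/(K_s+S) = 0.599·7.64·8.66/(61.8+8.66) = 0.5625 d⁻¹.
Then 1/θ_c = μ − k_d = 0.5625 − 0.111 = 0.4515 d⁻¹, giving θ_c = 2.215 d.

θ_c ≈ 2.22 d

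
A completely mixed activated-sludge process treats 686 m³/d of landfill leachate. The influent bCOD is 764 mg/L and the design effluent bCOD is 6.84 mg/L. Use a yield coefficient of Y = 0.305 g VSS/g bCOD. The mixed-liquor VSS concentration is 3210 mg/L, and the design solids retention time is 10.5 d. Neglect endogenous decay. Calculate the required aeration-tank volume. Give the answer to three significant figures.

V ≈ 518 m³

V·X = Y·Q·ΔS·θ_c gives V = 0.305 × 686 × (764 − 6.84) × 10.5 / 3210 = 518.2 m³.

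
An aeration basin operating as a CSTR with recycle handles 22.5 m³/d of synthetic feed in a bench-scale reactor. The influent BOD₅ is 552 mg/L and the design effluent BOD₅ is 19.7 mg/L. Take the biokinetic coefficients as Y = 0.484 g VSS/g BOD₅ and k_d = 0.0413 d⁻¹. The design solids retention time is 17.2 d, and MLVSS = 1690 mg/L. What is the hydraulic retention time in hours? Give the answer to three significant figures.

From the SRT design equation V = Y Q (S₀−S) θ_c / [X (1 + k_d θ_c)] = 0.484 × 22.5 × (552 − 19.7) × 17.2 / [1690 × (1 + 0.0413 × 17.2)] = 9.97×10^4 / 2891 = 34.49 m³.
Hydraulic retention time τ = V/Q = 34.49 / 22.5 = 1.533 d = 36.79 h.

τ ≈ 36.8 h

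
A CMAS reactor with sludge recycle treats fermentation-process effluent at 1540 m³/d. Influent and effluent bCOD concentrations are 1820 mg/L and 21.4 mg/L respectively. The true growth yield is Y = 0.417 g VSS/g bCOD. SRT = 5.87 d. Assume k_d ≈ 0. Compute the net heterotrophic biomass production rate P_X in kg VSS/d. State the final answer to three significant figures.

P_X ≈ 1160 kg VSS/d

With endogenous decay neglected, the observed yield equals the true yield: Y_obs = Y = 0.417 g VSS/g bCOD.
Mass of bCOD removed per day: Q(S₀ − S) = 1540 × 1799 g/m³ = 2770 kg/d.
Biomass produced: P_X = Y_obs·Q·ΔS = 0.4170 × 2770 ≈ 1155 kg VSS/d.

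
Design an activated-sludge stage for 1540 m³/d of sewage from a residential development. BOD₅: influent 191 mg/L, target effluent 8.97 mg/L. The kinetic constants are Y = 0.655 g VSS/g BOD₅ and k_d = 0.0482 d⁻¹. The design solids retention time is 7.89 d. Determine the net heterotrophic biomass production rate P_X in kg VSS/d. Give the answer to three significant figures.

Correct the yield for decay: Y_obs = Y/(1 + k_d θ_c) = 0.655 / (1 + 0.0482 × 7.89) = 0.655 / 1.380 = 0.4745.
ΔS = 191 − 8.97 = 182.0 mg/L, so the substrate removal rate is 1540 × 182.0/1000 = 280.3 kg BOD₅/d.
Net biomass production P_X = Y_obs × Q·(S₀ − S) = 0.4745 × 280.3 = 133.0 kg VSS/d.

P_X ≈ 133 kg VSS/d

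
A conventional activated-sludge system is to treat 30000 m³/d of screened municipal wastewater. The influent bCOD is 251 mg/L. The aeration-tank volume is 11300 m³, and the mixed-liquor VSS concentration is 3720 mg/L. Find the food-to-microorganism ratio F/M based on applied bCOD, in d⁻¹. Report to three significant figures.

F/M = applied load / biomass = Q·S₀/(V·X) = 30000 × 251 / (11300 × 3720) = 0.1791 d⁻¹.

F/M ≈ 0.179 d⁻¹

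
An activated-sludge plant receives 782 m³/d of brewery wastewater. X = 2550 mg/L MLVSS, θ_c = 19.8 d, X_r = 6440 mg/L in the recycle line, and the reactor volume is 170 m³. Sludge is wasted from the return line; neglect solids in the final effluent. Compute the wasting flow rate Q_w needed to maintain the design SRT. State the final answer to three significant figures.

θ_c = V·X/(Q_w·X_r) when wasting from the recycle, so Q_w = V·X/(θ_c·X_r) = 170.0 × 2550 / (19.8 × 6440) = 3.400 m³/d.

Q_w ≈ 3.40 m³/d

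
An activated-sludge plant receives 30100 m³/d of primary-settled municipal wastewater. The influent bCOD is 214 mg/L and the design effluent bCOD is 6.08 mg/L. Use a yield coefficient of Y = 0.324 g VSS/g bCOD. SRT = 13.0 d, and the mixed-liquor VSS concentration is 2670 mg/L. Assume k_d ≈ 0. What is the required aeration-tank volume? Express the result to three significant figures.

V ≈ 9870 m³

V·X = Y·Q·ΔS·θ_c gives V = 0.324 × 30100 × (214 − 6.08) × 13.0 / 2670 = 9873 m³.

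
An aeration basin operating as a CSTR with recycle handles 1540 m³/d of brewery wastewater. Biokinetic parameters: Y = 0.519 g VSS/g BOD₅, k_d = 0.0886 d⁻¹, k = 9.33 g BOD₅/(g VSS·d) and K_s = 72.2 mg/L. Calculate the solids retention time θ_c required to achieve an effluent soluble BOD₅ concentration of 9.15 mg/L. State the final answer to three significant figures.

From 1/θ_c = Y·k·S/(K_s + S) − k_d: Y·k·S/(K_s+S) = 0.519 × 9.33 × 9.15 / (72.2 + 9.15) = 0.5446 d⁻¹.
Then 1/θ_c = μ − k_d = 0.5446 − 0.0886 = 0.4560 d⁻¹, giving θ_c = 2.193 d.

θ_c ≈ 2.19 d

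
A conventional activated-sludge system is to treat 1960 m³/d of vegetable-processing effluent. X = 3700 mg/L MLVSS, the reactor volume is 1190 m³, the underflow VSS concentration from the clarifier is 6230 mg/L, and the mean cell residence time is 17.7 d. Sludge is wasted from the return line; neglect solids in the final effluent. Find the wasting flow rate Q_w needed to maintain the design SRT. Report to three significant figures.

Q_w ≈ 39.9 m³/d

θ_c = V·X/(Q_w·X_r) when wasting from the recycle, so Q_w = V·X/(θ_c·X_r) = 1190 × 3700 / (17.7 × 6230) = 39.93 m³/d.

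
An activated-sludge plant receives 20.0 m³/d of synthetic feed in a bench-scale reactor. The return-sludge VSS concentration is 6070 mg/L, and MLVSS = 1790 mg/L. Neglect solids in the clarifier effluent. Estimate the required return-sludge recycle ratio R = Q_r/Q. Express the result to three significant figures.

R ≈ 0.418

R = Q_r/Q = X/(X_r − X) = 1790 / (6070 − 1790) = 0.4182.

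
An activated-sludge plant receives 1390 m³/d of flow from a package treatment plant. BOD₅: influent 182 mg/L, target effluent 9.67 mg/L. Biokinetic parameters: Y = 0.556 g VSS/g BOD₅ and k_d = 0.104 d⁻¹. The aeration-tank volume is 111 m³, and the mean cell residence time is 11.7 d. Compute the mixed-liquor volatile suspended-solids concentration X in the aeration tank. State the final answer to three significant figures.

X = Y·Q·ΔS·θ_c / [V·(1 + k_d θ_c)] = 0.556 × 1390 × (182 − 9.67) × 11.7 / [111 × (1 + 0.104 × 11.7)] = 6333 mg/L.

X ≈ 6330 mg/L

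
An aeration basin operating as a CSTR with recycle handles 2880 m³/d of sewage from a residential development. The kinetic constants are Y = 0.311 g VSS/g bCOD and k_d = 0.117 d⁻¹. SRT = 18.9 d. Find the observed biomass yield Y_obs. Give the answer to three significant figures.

Y_obs ≈ 0.0968 g VSS/g bCOD

Observed yield with endogenous decay: Y_obs = Y / (1 + k_d·θ_c) = 0.311 / (1 + 0.117 × 18.9) = 0.311 / 3.211 = 0.09685 g VSS/g bCOD.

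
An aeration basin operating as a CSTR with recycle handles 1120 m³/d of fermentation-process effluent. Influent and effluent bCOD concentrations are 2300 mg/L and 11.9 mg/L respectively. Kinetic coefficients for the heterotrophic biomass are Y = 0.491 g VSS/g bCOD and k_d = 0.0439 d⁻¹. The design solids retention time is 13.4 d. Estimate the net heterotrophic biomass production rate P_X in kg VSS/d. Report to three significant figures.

P_X ≈ 792 kg VSS/d

Observed yield with endogenous decay: Y_obs = Y / (1 + k_d·θ_c) = 0.491 / (1 + 0.0439 × 13.4) = 0.491 / 1.588 = 0.3091 g VSS/g bCOD.
Q·(S₀ − S) = 1120 × (2300 − 11.9) × 10⁻³ = 2563 kg/d removed.
Net biomass production P_X = Y_obs × Q·(S₀ − S) = 0.3091 × 2563 = 792.2 kg VSS/d.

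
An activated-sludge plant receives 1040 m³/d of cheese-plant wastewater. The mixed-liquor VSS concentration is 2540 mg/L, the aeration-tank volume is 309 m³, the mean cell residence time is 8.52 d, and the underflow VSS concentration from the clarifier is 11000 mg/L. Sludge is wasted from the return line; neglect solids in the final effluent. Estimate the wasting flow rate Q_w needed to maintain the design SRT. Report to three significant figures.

Q_w ≈ 8.37 m³/d

θ_c = V·X/(Q_w·X_r) when wasting from the recycle, so Q_w = V·X/(θ_c·X_r) = 309.0 × 2540 / (8.52 × 11000) = 8.375 m³/d.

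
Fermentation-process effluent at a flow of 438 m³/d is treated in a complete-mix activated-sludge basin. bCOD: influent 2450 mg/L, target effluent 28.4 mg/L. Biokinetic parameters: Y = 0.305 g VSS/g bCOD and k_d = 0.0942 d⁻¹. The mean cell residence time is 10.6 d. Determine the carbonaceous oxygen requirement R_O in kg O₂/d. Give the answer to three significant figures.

Correct the yield for decay: Y_obs = Y/(1 + k_d θ_c) = 0.305 / (1 + 0.0942 × 10.6) = 0.305 / 1.999 = 0.1526.
Q·(S₀ − S) = 438 × (2450 − 28.4) × 10⁻³ = 1061 kg/d removed.
P_X = Y_obs·Q·(S₀ − S) = 0.1526 × 1061 = 161.9 kg VSS/d.
R_O = Q·ΔS − 1.42 P_X = 1061 − 229.9 = 830.8 kg O₂/d.

R_O ≈ 831 kg O₂/d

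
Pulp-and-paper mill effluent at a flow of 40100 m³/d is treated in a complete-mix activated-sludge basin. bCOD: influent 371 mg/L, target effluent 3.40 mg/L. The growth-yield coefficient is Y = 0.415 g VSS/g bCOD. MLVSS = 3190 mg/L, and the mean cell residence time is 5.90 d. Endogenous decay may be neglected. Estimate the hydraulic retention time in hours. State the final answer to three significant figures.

τ ≈ 6.77 h

Biomass mass balance (decay neglected): V·X = Y·Q·(S₀ − S)·θ_c, so V = 0.415 × 40100 × (371 − 3.40) × 5.90 / 3190 = 11314 m³.
HRT = V/Q = 11314 m³ / 40100 m³·d⁻¹ = 0.2822 d × 24 = 6.772 h.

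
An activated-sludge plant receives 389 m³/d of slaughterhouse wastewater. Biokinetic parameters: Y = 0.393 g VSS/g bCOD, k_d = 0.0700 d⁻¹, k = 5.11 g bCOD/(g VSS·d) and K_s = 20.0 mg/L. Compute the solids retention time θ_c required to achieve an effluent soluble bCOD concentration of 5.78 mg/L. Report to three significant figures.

θ_c ≈ 2.63 d

At the target effluent, Y k S/(K_s+S) = 0.393×5.11×5.78/25.78 = 0.4503 d⁻¹.
1/θ_c = 0.4503 − 0.0700 = 0.3803 d⁻¹, so θ_c = 2.630 d.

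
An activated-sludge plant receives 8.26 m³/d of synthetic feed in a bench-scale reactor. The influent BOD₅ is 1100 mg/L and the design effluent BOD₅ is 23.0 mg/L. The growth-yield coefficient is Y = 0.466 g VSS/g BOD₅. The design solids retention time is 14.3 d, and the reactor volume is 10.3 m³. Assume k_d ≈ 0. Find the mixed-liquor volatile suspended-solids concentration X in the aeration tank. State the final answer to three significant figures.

X = Y·Q·ΔS·θ_c / V = 0.466 × 8.26 × (1100 − 23.0) × 14.3 / 10.3 = 5755 mg/L.

X ≈ 5760 mg/L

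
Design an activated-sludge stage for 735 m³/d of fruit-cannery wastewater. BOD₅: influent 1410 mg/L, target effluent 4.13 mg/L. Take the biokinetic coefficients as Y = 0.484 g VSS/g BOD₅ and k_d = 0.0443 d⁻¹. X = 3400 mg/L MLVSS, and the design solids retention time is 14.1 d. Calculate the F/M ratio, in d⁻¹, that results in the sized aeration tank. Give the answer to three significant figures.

F/M ≈ 0.239 d⁻¹

Rearranging the biomass balance for a CMAS with decay, V = Y·Q·ΔS·θ_c / [X·(1+k_d θ_c)] = 0.484 × 735 × (1410 − 4.13) × 14.1 / [3400 × (1 + 0.0443 × 14.1)] = 7.05×10^6 / 5524 = 1277 m³.
F/M = Q·S₀ / (V·X) = 735 × 1410 / (1277 × 3400) = 0.2388 g BOD₅·(g VSS·d)⁻¹.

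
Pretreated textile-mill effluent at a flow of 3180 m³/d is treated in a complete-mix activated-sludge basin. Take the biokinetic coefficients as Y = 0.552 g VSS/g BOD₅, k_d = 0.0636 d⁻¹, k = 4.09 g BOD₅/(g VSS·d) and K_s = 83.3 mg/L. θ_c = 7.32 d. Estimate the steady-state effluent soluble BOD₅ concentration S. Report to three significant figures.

From the Monod/SRT balance for a CMAS, S = K_s·(1+k_d θ_c)/[θ_c·(Y k − k_d) − 1] = 83.3 × (1 + 0.0636 × 7.32) / [7.32 × (0.552 × 4.09 − 0.0636) − 1] = 122.1 / 15.06 = 8.106 mg/L.

S ≈ 8.11 mg/L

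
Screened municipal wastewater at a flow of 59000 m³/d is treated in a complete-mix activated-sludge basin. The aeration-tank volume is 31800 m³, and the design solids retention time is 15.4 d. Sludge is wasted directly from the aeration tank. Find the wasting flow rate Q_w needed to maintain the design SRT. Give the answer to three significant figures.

Q_w ≈ 2060 m³/d

For wasting at MLVSS concentration, Q_w = V/θ_c = 31800/15.4 = 2065 m³/d.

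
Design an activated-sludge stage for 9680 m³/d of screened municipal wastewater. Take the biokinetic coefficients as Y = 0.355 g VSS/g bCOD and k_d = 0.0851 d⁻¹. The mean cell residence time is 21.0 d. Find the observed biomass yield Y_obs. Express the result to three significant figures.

Y_obs ≈ 0.127 g VSS/g bCOD

Y_obs = Y / (1 + k_d θ_c) = 0.355 / (1 + 0.0851 × 21.0) = 0.355 / 2.787 = 0.1274.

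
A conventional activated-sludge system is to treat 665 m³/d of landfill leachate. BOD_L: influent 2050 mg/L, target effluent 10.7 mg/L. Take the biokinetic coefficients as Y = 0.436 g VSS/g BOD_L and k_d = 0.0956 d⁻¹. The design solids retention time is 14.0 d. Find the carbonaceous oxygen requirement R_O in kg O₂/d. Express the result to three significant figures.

The observed yield is Y_obs = Y/(1 + k_d·θ_c) = 0.436 / (1 + 0.0956 × 14.0) = 0.436 / 2.338 = 0.1865 g VSS per g BOD_L removed.
ΔS = 2050 − 10.7 = 2039 mg/L, so the substrate removal rate is 665 × 2039/1000 = 1356 kg BOD_L/d.
Net sludge production P_X = 0.1865 × 1356 = 252.9 kg VSS/d.
R_O = Q·ΔS − 1.42 P_X = 1356 − 359.1 = 997.1 kg O₂/d.

R_O ≈ 997 kg O₂/d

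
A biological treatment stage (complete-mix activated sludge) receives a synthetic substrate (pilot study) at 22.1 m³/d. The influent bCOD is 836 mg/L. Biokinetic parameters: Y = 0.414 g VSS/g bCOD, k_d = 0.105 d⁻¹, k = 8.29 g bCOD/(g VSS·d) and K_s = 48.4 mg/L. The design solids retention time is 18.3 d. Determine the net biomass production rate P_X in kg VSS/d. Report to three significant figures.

P_X ≈ 2.61 kg VSS/d

From the Monod/SRT balance for a CMAS, S = K_s·(1+k_d θ_c)/[θ_c·(Y k − k_d) − 1] = 48.4 × (1 + 0.105 × 18.3) / [18.3 × (0.414 × 8.29 − 0.105) − 1] = 141.4 / 59.89 = 2.361 mg/L.
The observed yield is Y_obs = Y/(1 + k_d·θ_c) = 0.414 / (1 + 0.105 × 18.3) = 0.414 / 2.921 = 0.1417 g VSS per g bCOD removed.
Mass of bCOD removed per day: Q(S₀ − S) = 22.1 × 833.6 g/m³ = 18.42 kg/d.
So the net sludge growth is P_X = 0.1417 × 18.42 = 2.611 kg VSS/d.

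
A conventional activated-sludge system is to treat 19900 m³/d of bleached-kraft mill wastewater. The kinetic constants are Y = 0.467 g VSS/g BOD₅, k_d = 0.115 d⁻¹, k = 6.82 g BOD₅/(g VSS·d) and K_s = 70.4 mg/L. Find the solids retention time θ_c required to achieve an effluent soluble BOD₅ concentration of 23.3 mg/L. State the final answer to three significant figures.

θ_c ≈ 1.48 d

At the target effluent, Y k S/(K_s+S) = 0.467×6.82×23.3/93.70 = 0.7920 d⁻¹.
Then 1/θ_c = μ − k_d = 0.7920 − 0.115 = 0.6770 d⁻¹, giving θ_c = 1.477 d.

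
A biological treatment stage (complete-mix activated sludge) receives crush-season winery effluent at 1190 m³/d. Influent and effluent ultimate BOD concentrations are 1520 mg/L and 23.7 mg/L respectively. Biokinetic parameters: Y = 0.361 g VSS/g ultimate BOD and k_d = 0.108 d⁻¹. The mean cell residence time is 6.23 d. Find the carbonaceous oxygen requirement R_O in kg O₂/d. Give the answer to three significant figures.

R_O ≈ 1230 kg O₂/d

Correct the yield for decay: Y_obs = Y/(1 + k_d θ_c) = 0.361 / (1 + 0.108 × 6.23) = 0.361 / 1.673 = 0.2158.
Substrate removed = Q·(S₀ − S) = 1190 m³/d × (1520 − 23.7) g/m³ = 1.78×10^6 g/d = 1781 kg/d.
P_X = Y_obs·Q·(S₀ − S) = 0.2158 × 1781 = 384.3 kg VSS/d.
Carbonaceous O₂ demand = substrate oxidised − cell-mass equivalent = 1781 − 1.42 × 384.3 = 1235 kg O₂/d.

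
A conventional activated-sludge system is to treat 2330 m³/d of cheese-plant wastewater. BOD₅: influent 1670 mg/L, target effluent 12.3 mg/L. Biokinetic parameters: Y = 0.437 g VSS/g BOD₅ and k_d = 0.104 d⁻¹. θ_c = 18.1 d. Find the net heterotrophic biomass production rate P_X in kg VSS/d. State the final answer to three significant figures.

P_X ≈ 586 kg VSS/d

Y_obs = Y / (1 + k_d θ_c) = 0.437 / (1 + 0.104 × 18.1) = 0.437 / 2.882 = 0.1516.
Substrate removed = Q·(S₀ − S) = 2330 m³/d × (1670 − 12.3) g/m³ = 3.86×10^6 g/d = 3862 kg/d.
Net biomass production P_X = Y_obs × Q·(S₀ − S) = 0.1516 × 3862 = 585.6 kg VSS/d.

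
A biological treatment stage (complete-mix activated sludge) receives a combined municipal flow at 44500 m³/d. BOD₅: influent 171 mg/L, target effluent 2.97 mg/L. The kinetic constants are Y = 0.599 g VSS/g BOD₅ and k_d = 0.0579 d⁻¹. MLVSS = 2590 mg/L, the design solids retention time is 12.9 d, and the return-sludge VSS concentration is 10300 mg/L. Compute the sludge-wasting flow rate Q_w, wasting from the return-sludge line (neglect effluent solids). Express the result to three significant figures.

Q_w ≈ 249 m³/d

Steady-state biomass mass balance: V·X·(1 + k_d·θ_c) = Y·Q·(S₀ − S)·θ_c, so V = 0.599 × 44500 × (171 − 2.97) × 12.9 / [2590 × (1 + 0.0579 × 12.9)] = 5.78×10^7 / 4524 = 12770 m³.
Q_w = (V·X)/(θ_c X_r) = 12770 × 2590 / (12.9 × 10300) = 248.9 m³/d.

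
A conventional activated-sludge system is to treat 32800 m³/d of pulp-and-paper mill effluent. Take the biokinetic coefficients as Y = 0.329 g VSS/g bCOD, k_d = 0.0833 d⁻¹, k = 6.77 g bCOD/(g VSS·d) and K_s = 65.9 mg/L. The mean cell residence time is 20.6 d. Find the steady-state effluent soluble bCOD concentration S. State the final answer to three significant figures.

From the Monod/SRT balance for a CMAS, S = K_s·(1+k_d θ_c)/[θ_c·(Y k − k_d) − 1] = 65.9 × (1 + 0.0833 × 20.6) / [20.6 × (0.329 × 6.77 − 0.0833) − 1] = 179.0 / 43.17 = 4.146 mg/L.

S ≈ 4.15 mg/L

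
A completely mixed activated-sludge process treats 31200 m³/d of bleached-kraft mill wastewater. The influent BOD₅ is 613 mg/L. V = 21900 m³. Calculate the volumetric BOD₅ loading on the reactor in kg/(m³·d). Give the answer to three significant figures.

L_v ≈ 0.873 kg BOD₅/(m³·d)

L_v = Q S₀ / V = 31200 × 613 × 10⁻³ / 21900 = 0.8733 kg/(m³·d).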